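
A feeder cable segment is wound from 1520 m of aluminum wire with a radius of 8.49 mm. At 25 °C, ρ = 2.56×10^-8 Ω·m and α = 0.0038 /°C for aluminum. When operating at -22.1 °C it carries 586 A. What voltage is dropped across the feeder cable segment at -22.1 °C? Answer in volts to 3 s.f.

82.7 V

A = πr² = π(8.4900e-03 m)² = 2.264e-04 m²
R₍25₎ = ρL/A = (2.56×10^-8)(1520)/(2.264e-04) = 0.1718 Ω
R₍-22.1₎ = R₍25₎(1 + αΔT) = 0.1718 × (1 + 0.0038×-47.1) = 0.1411 Ω
V = IR = 586 × 0.1411 = 82.7 V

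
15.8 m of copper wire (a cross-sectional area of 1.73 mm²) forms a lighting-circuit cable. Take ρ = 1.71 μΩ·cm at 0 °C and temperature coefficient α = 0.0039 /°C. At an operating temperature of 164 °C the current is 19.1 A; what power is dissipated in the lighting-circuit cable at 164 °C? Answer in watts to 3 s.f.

93.4 W

ρ = 1.71 μΩ·cm = 1.71×10^-8 Ω·m
A = 1.73 mm² = 1.730e-06 m²
R₍0₎ = ρL/A = (1.71×10^-8)(15.8)/(1.730e-06) = 0.1562 Ω
R₍164₎ = R₍0₎(1 + αΔT) = 0.1562 × (1 + 0.0039×164) = 0.2561 Ω
P = I²R = (19.1)² × 0.2561 = 93.4 W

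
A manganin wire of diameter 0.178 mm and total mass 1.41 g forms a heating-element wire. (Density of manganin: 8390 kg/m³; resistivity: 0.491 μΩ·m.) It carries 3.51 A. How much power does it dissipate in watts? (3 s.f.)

1640 W

ρ = 0.491 μΩ·m = 4.91×10^-7 Ω·m
A = π(d/2)² = π(8.9000e-05 m)² = 2.4885e-08 m²
L = m/(density·A) = 0.00141/(8390×2.4885e-08) = 6.753 m
R = ρL/A = (4.91×10^-7)(6.753)/(2.4885e-08) = 133.3 Ω
P = I²R = (3.51)² × 133.3 = 1640 W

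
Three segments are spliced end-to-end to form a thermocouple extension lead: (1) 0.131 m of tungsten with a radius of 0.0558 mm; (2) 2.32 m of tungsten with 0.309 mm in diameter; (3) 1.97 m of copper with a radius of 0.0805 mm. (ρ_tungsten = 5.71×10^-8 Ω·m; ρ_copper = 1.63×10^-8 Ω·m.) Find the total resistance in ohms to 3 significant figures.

4.11 Ω

Seg 1: A = πr² = π(5.5800e-05 m)² = 9.782e-09 m²
R_1 = (5.71×10^-8)(0.131)/(9.782e-09) = 0.7647 Ω
Seg 2: A = π(d/2)² = π(1.5450e-04 m)² = 7.499e-08 m²
R_2 = (5.71×10^-8)(2.32)/(7.499e-08) = 1.767 Ω
Seg 3: A = πr² = π(8.0500e-05 m)² = 2.036e-08 m²
R_3 = (1.63×10^-8)(1.97)/(2.036e-08) = 1.577 Ω
R_total = R_1 + R_2 + R_3 = 4.11 Ω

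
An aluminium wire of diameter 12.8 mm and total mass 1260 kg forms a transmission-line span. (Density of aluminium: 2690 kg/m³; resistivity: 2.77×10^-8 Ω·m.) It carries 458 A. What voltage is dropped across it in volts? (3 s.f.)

A = π(d/2)² = π(6.4000e-03 m)² = 1.2868e-04 m²
L = m/(density·A) = 1260/(2690×1.2868e-04) = 3640 m
R = ρL/A = (2.77×10^-8)(3640)/(1.2868e-04) = 0.7836 Ω
V = IR = 458 × 0.7836 = 359 V

359 V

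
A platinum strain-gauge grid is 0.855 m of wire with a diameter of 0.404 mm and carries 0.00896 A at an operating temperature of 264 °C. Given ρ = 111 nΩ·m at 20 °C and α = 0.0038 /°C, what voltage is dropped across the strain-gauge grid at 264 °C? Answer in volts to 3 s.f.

ρ = 111 nΩ·m = 1.11×10^-7 Ω·m
A = π(d/2)² = π(2.0200e-04 m)² = 1.282e-07 m²
R₍20₎ = ρL/A = (1.11×10^-7)(0.855)/(1.282e-07) = 0.7403 Ω
R₍264₎ = R₍20₎(1 + αΔT) = 0.7403 × (1 + 0.0038×244) = 1.427 Ω
V = IR = 0.00896 × 1.427 = 0.0128 V

0.0128 V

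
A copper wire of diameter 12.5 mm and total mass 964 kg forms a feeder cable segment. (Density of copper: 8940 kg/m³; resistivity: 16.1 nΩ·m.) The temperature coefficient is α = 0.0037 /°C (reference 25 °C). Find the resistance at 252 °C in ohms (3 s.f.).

0.212 Ω

ρ = 16.1 nΩ·m = 1.61×10^-8 Ω·m
A = π(d/2)² = π(6.2500e-03 m)² = 1.2272e-04 m²
L = m/(density·A) = 964/(8940×1.2272e-04) = 878.7 m
R = ρL/A = (1.61×10^-8)(878.7)/(1.2272e-04) = 0.1153 Ω
R(252 °C) = 0.1153 × (1 + 0.0037×227) = 0.212 Ω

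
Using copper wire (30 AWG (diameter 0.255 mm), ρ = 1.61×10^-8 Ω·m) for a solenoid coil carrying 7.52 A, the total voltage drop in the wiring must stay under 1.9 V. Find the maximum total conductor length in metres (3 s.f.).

A = π(0.255/2 mm)² = π(1.2750e-04 m)² = 5.107e-08 m²
L_max = V_max·A/(1·ρI) = (1.9)(5.107e-08)/(1.61×10^-8×7.52) = 0.801 m

0.801 m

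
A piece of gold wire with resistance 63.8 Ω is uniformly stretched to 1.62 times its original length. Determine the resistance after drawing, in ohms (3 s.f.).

167 Ω

Volume constant ⇒ A' = A/k with k = 1.62. R' = ρ(kL)/(A/k) = k²R.
R' = 2.624 × 63.8 = 167 Ω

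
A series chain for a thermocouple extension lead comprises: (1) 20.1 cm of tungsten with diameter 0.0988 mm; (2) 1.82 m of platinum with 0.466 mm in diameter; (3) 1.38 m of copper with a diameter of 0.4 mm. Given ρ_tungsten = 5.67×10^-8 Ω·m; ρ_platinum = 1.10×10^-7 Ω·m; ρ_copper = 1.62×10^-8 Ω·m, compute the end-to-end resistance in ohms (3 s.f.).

Seg 1: A = π(d/2)² = π(4.9400e-05 m)² = 7.667e-09 m²
R_1 = (5.67×10^-8)(0.201)/(7.667e-09) = 1.487 Ω
Seg 2: A = π(d/2)² = π(2.3300e-04 m)² = 1.706e-07 m²
R_2 = (1.10×10^-7)(1.82)/(1.706e-07) = 1.174 Ω
Seg 3: A = π(d/2)² = π(2.0000e-04 m)² = 1.257e-07 m²
R_3 = (1.62×10^-8)(1.38)/(1.257e-07) = 0.1779 Ω
R_total = R_1 + R_2 + R_3 = 2.84 Ω

2.84 Ω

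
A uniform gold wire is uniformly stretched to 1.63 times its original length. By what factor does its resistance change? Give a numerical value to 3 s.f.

2.66

Volume constant ⇒ A' = A/k with k = 1.63. R' = ρ(kL)/(A/k) = k²R.
Factor = 2.66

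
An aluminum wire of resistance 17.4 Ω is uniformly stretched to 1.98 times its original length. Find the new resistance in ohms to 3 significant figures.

Volume constant ⇒ A' = A/k with k = 1.98. R' = ρ(kL)/(A/k) = k²R.
R' = 3.92 × 17.4 = 68.2 Ω

68.2 Ω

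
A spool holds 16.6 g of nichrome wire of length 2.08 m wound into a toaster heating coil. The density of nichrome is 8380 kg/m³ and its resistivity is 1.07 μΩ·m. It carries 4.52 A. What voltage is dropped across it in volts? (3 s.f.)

ρ = 1.07 μΩ·m = 1.07×10^-6 Ω·m
A = m/(density·L) = 0.0166/(8380×2.08) = 9.5236e-07 m²
R = ρL/A = (1.07×10^-6)(2.08)/(9.5236e-07) = 2.337 Ω
V = IR = 4.52 × 2.337 = 10.6 V

10.6 V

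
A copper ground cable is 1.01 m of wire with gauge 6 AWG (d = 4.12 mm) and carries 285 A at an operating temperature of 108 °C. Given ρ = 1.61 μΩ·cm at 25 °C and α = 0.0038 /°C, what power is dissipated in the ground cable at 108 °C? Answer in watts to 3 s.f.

ρ = 1.61 μΩ·cm = 1.61×10^-8 Ω·m
A = π(4.12/2 mm)² = π(2.0600e-03 m)² = 1.333e-05 m²
R₍25₎ = ρL/A = (1.61×10^-8)(1.01)/(1.333e-05) = 0.00122 Ω
R₍108₎ = R₍25₎(1 + αΔT) = 0.00122 × (1 + 0.0038×83) = 0.001604 Ω
P = I²R = (285)² × 0.001604 = 130 W

130 W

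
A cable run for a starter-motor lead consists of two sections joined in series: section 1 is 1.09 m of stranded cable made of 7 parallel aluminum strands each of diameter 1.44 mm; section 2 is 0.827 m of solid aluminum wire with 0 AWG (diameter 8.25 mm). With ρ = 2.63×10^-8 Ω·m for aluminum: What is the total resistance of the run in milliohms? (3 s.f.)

Section 1: A_strand = π(7.2000e-04)² = 1.629e-06 m²; R₁ = ρL/(N·A_s) = (2.63×10^-8)(1.09)/(7×1.629e-06) = 0.002515 Ω
Section 2: A = π(8.25/2 mm)² = π(4.1250e-03 m)² = 5.346e-05 m²
R₂ = (2.63×10^-8)(0.827)/(5.346e-05) = 4.069×10^-4 Ω
R = R₁ + R₂ = 2.92 mΩ

2.92 mΩ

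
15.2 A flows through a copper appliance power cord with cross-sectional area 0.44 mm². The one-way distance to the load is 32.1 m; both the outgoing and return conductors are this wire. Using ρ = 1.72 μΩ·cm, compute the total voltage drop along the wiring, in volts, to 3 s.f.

38.1 V

ρ = 1.72 μΩ·cm = 1.72×10^-8 Ω·m
A = 0.44 mm² = 4.400e-07 m²
Total conductor length (both ways) L = 2 × 32.1 = 64.2 m
R = ρL/A = (1.72×10^-8)(64.2)/(4.400e-07) = 2.51 Ω
V = IR = 15.2 × 2.51 = 38.1 V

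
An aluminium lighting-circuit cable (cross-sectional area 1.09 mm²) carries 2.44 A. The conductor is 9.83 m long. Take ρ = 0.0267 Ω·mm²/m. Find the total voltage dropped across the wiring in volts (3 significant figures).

0.588 V

ρ = 0.0267 Ω·mm²/m = 2.67×10^-8 Ω·m
A = 1.09 mm² = 1.090e-06 m²
R = ρL/A = (2.67×10^-8)(9.83)/(1.090e-06) = 0.2408 Ω
V = IR = 2.44 × 0.2408 = 0.588 V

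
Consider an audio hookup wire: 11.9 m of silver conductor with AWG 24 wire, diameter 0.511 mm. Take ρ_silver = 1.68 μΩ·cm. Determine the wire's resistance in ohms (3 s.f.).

ρ = 1.68 μΩ·cm = 1.68×10^-8 Ω·m
A = π(0.511/2 mm)² = π(2.5550e-04 m)² = 2.051e-07 m²
R = ρL/A = (1.68×10^-8)(11.9 m)/(2.051e-07 m²) = 0.975 Ω

0.975 Ω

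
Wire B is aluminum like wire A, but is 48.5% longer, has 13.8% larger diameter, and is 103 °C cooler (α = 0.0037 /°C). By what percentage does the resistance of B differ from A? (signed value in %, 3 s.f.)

R ∝ ρL/d² with ρ ∝ (1+αΔT), so R_B/R_A = (1 + 48.5/100) × (1 + 13.8/100)⁻² × (1 − 0.0037×103)
= 1.485 × 0.7722 × 0.6189 = 0.7097
(R_B − R_A)/R_A = 0.7097 − 1 = -29.0%

-29.0%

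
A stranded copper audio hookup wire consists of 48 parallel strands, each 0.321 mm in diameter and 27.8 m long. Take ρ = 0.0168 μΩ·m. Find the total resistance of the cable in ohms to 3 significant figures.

ρ = 0.0168 μΩ·m = 1.68×10^-8 Ω·m
A_strand = π(1.6050e-04 m)² = 8.093e-08 m²
R_strand = ρL/A = (1.68×10^-8)(27.8)/(8.093e-08) = 5.771 Ω
R_total = R_strand/N = 5.771/48 = 0.120 Ω

0.120 Ω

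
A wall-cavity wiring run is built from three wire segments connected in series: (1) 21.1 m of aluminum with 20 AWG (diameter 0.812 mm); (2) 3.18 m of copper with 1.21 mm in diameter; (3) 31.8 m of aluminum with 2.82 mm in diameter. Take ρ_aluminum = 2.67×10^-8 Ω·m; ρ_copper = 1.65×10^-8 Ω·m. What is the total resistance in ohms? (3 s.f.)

1.27 Ω

Seg 1: A = π(0.812/2 mm)² = π(4.0600e-04 m)² = 5.178e-07 m²
R_1 = (2.67×10^-8)(21.1)/(5.178e-07) = 1.088 Ω
Seg 2: A = π(d/2)² = π(6.0500e-04 m)² = 1.150e-06 m²
R_2 = (1.65×10^-8)(3.18)/(1.150e-06) = 0.04563 Ω
Seg 3: A = π(d/2)² = π(1.4100e-03 m)² = 6.246e-06 m²
R_3 = (2.67×10^-8)(31.8)/(6.246e-06) = 0.1359 Ω
R_total = R_1 + R_2 + R_3 = 1.27 Ω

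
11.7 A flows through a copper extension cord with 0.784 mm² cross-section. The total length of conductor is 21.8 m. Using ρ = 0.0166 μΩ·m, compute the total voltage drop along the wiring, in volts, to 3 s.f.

ρ = 0.0166 μΩ·m = 1.66×10^-8 Ω·m
A = 0.784 mm² = 7.840e-07 m²
R = ρL/A = (1.66×10^-8)(21.8)/(7.840e-07) = 0.4616 Ω
V = IR = 11.7 × 0.4616 = 5.40 V

5.40 V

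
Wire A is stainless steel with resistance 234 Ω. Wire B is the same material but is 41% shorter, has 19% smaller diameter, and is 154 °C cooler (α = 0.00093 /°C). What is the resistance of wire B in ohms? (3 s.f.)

R ∝ ρL/d² with ρ ∝ (1+αΔT), so R_B/R_A = (1 − 41/100) × (1 − 19/100)⁻² × (1 − 0.00093×154)
= 0.59 × 1.524 × 0.8568 = 0.7705
R_B = 0.7705 × 234 = 180 Ω

180 Ω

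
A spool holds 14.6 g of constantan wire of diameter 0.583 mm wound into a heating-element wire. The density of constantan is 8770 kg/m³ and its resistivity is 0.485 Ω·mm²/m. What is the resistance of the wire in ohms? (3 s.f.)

11.3 Ω

ρ = 0.485 Ω·mm²/m = 4.85×10^-7 Ω·m
A = π(d/2)² = π(2.9150e-04 m)² = 2.6695e-07 m²
L = m/(density·A) = 0.0146/(8770×2.6695e-07) = 6.236 m
R = ρL/A = (4.85×10^-7)(6.236)/(2.6695e-07) = 11.3 Ω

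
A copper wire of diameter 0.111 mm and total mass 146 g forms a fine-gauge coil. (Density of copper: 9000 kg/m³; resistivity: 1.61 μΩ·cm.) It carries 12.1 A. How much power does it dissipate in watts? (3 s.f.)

ρ = 1.61 μΩ·cm = 1.61×10^-8 Ω·m
A = π(d/2)² = π(5.5500e-05 m)² = 9.6769e-09 m²
L = m/(density·A) = 0.146/(9000×9.6769e-09) = 1676 m
R = ρL/A = (1.61×10^-8)(1676)/(9.6769e-09) = 2789 Ω
P = I²R = (12.1)² × 2789 = 4.08×10^5 W

4.08×10^5 W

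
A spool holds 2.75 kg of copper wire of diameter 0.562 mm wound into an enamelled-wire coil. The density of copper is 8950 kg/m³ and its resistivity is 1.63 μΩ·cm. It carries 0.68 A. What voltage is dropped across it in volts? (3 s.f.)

ρ = 1.63 μΩ·cm = 1.63×10^-8 Ω·m
A = π(d/2)² = π(2.8100e-04 m)² = 2.4806e-07 m²
L = m/(density·A) = 2.75/(8950×2.4806e-07) = 1239 m
R = ρL/A = (1.63×10^-8)(1239)/(2.4806e-07) = 81.39 Ω
V = IR = 0.68 × 81.39 = 55.3 V

55.3 V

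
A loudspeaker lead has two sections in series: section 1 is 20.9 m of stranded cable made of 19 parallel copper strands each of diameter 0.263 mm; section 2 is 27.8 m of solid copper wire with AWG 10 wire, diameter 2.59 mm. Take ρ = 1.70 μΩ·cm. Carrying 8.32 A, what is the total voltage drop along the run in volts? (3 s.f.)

ρ = 1.70 μΩ·cm = 1.70×10^-8 Ω·m
Section 1: A_strand = π(1.3150e-04)² = 5.433e-08 m²; R₁ = ρL/(N·A_s) = (1.70×10^-8)(20.9)/(19×5.433e-08) = 0.3442 Ω
Section 2: A = π(2.59/2 mm)² = π(1.2950e-03 m)² = 5.269e-06 m²
R₂ = (1.70×10^-8)(27.8)/(5.269e-06) = 0.0897 Ω
R = R₁ + R₂ = 0.4339 Ω
V = IR = 8.32 × 0.4339 = 3.61 V

3.61 V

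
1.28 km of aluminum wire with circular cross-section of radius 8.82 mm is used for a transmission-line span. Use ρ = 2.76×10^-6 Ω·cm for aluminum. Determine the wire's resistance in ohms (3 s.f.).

0.145 Ω

ρ = 2.76×10^-6 Ω·cm = 2.76×10^-8 Ω·m
A = πr² = π(8.8200e-03 m)² = 2.444e-04 m²
R = ρL/A = (2.76×10^-8)(1280 m)/(2.444e-04 m²) = 0.145 Ω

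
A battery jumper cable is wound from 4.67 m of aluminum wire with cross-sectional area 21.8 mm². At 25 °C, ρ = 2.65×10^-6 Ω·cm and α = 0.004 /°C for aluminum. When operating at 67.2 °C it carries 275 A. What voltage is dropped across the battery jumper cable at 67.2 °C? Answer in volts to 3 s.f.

1.82 V

ρ = 2.65×10^-6 Ω·cm = 2.65×10^-8 Ω·m
A = 21.8 mm² = 2.180e-05 m²
R₍25₎ = ρL/A = (2.65×10^-8)(4.67)/(2.180e-05) = 0.005677 Ω
R₍67.2₎ = R₍25₎(1 + αΔT) = 0.005677 × (1 + 0.004×42.2) = 0.006635 Ω
V = IR = 275 × 0.006635 = 1.82 V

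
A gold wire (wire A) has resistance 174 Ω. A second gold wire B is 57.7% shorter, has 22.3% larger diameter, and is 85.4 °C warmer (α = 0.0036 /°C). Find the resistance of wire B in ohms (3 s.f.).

64.3 Ω

R ∝ ρL/d² with ρ ∝ (1+αΔT), so R_B/R_A = (1 − 57.7/100) × (1 + 22.3/100)⁻² × (1 + 0.0036×85.4)
= 0.423 × 0.6686 × 1.307 = 0.3698
R_B = 0.3698 × 174 = 64.3 Ω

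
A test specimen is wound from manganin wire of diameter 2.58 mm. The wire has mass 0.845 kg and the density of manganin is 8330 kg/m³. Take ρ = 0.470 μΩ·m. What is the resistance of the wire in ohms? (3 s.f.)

1.74 Ω

ρ = 0.470 μΩ·m = 4.70×10^-7 Ω·m
A = π(d/2)² = π(1.2900e-03 m)² = 5.2279e-06 m²
L = m/(density·A) = 0.845/(8330×5.2279e-06) = 19.4 m
R = ρL/A = (4.70×10^-7)(19.4)/(5.2279e-06) = 1.74 Ω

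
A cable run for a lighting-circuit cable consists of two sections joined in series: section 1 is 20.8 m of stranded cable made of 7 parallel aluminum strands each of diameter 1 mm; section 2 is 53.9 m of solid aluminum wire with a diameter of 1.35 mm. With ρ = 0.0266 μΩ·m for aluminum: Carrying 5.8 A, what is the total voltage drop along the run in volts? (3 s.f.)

6.39 V

ρ = 0.0266 μΩ·m = 2.66×10^-8 Ω·m
Section 1: A_strand = π(5.0000e-04)² = 7.854e-07 m²; R₁ = ρL/(N·A_s) = (2.66×10^-8)(20.8)/(7×7.854e-07) = 0.1006 Ω
Section 2: A = π(d/2)² = π(6.7500e-04 m)² = 1.431e-06 m²
R₂ = (2.66×10^-8)(53.9)/(1.431e-06) = 1.002 Ω
R = R₁ + R₂ = 1.102 Ω
V = IR = 5.8 × 1.102 = 6.39 V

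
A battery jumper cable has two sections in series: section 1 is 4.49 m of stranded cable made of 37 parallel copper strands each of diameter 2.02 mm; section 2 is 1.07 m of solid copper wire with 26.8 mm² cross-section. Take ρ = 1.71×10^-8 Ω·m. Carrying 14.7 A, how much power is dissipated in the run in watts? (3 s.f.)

Section 1: A_strand = π(1.0100e-03)² = 3.205e-06 m²; R₁ = ρL/(N·A_s) = (1.71×10^-8)(4.49)/(37×3.205e-06) = 6.475×10^-4 Ω
Section 2: A = 26.8 mm² = 2.680e-05 m²
R₂ = (1.71×10^-8)(1.07)/(2.680e-05) = 6.827×10^-4 Ω
R = R₁ + R₂ = 0.00133 Ω
P = I²R = (14.7)² × 0.00133 = 0.287 W

0.287 W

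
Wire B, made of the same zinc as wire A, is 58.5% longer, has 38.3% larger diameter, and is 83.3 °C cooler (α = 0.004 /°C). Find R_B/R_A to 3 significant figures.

R ∝ ρL/d² with ρ ∝ (1+αΔT), so R_B/R_A = (1 + 58.5/100) × (1 + 38.3/100)⁻² × (1 − 0.004×83.3)
= 1.585 × 0.5228 × 0.6668 = 0.553

0.553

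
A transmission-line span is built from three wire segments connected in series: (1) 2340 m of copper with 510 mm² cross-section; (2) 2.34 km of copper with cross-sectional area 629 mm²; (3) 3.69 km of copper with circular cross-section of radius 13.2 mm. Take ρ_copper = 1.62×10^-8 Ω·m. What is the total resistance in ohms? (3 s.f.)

Seg 1: A = 510 mm² = 5.100e-04 m²
R_1 = (1.62×10^-8)(2340)/(5.100e-04) = 0.07433 Ω
Seg 2: A = 629 mm² = 6.290e-04 m²
R_2 = (1.62×10^-8)(2340)/(6.290e-04) = 0.06027 Ω
Seg 3: A = πr² = π(1.3200e-02 m)² = 5.474e-04 m²
R_3 = (1.62×10^-8)(3690)/(5.474e-04) = 0.1092 Ω
R_total = R_1 + R_2 + R_3 = 0.244 Ω

0.244 Ω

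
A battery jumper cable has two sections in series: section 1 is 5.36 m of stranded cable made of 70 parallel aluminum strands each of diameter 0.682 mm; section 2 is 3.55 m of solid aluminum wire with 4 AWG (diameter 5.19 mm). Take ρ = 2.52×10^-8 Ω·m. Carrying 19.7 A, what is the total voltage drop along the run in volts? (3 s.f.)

0.187 V

Section 1: A_strand = π(3.4100e-04)² = 3.653e-07 m²; R₁ = ρL/(N·A_s) = (2.52×10^-8)(5.36)/(70×3.653e-07) = 0.005282 Ω
Section 2: A = π(5.19/2 mm)² = π(2.5950e-03 m)² = 2.116e-05 m²
R₂ = (2.52×10^-8)(3.55)/(2.116e-05) = 0.004229 Ω
R = R₁ + R₂ = 0.009511 Ω
V = IR = 19.7 × 0.009511 = 0.187 V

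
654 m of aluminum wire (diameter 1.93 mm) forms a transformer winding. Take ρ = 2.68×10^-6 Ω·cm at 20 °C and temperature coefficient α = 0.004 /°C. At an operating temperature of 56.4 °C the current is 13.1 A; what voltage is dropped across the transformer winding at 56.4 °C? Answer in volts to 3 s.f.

89.9 V

ρ = 2.68×10^-6 Ω·cm = 2.68×10^-8 Ω·m
A = π(d/2)² = π(9.6500e-04 m)² = 2.926e-06 m²
R₍20₎ = ρL/A = (2.68×10^-8)(654)/(2.926e-06) = 5.991 Ω
R₍56.4₎ = R₍20₎(1 + αΔT) = 5.991 × (1 + 0.004×36.4) = 6.863 Ω
V = IR = 13.1 × 6.863 = 89.9 V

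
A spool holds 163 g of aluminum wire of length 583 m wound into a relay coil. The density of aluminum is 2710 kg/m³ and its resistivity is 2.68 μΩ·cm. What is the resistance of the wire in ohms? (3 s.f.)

151 Ω

ρ = 2.68 μΩ·cm = 2.68×10^-8 Ω·m
A = m/(density·L) = 0.163/(2710×583) = 1.0317e-07 m²
R = ρL/A = (2.68×10^-8)(583)/(1.0317e-07) = 151 Ω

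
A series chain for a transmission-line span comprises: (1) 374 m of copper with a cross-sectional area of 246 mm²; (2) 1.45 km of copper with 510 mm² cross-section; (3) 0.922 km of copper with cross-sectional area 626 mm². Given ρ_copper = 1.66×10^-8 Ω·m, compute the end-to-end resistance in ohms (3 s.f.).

Seg 1: A = 246 mm² = 2.460e-04 m²
R_1 = (1.66×10^-8)(374)/(2.460e-04) = 0.02524 Ω
Seg 2: A = 510 mm² = 5.100e-04 m²
R_2 = (1.66×10^-8)(1450)/(5.100e-04) = 0.0472 Ω
Seg 3: A = 626 mm² = 6.260e-04 m²
R_3 = (1.66×10^-8)(922)/(6.260e-04) = 0.02445 Ω
R_total = R_1 + R_2 + R_3 = 0.0969 Ω

0.0969 Ω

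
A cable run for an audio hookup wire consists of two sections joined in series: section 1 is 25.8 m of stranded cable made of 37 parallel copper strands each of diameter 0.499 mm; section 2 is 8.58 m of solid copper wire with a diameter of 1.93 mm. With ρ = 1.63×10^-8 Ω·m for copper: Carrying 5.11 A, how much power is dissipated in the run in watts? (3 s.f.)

Section 1: A_strand = π(2.4950e-04)² = 1.956e-07 m²; R₁ = ρL/(N·A_s) = (1.63×10^-8)(25.8)/(37×1.956e-07) = 0.05812 Ω
Section 2: A = π(d/2)² = π(9.6500e-04 m)² = 2.926e-06 m²
R₂ = (1.63×10^-8)(8.58)/(2.926e-06) = 0.0478 Ω
R = R₁ + R₂ = 0.1059 Ω
P = I²R = (5.11)² × 0.1059 = 2.77 W

2.77 W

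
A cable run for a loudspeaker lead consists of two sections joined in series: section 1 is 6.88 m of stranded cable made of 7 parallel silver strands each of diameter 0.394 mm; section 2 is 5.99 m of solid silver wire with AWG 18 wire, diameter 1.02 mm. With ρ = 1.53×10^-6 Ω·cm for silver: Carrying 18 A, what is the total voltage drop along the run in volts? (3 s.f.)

4.24 V

ρ = 1.53×10^-6 Ω·cm = 1.53×10^-8 Ω·m
Section 1: A_strand = π(1.9700e-04)² = 1.219e-07 m²; R₁ = ρL/(N·A_s) = (1.53×10^-8)(6.88)/(7×1.219e-07) = 0.1233 Ω
Section 2: A = π(1.02/2 mm)² = π(5.1000e-04 m)² = 8.171e-07 m²
R₂ = (1.53×10^-8)(5.99)/(8.171e-07) = 0.1122 Ω
R = R₁ + R₂ = 0.2355 Ω
V = IR = 18 × 0.2355 = 4.24 V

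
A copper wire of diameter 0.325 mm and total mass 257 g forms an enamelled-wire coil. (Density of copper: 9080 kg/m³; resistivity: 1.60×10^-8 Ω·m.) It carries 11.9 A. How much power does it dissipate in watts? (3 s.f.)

9320 W

A = π(d/2)² = π(1.6250e-04 m)² = 8.2958e-08 m²
L = m/(density·A) = 0.257/(9080×8.2958e-08) = 341.2 m
R = ρL/A = (1.60×10^-8)(341.2)/(8.2958e-08) = 65.8 Ω
P = I²R = (11.9)² × 65.8 = 9320 W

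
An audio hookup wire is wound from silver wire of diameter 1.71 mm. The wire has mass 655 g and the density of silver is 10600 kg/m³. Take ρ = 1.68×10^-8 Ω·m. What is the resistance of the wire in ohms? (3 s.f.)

A = π(d/2)² = π(8.5500e-04 m)² = 2.2966e-06 m²
L = m/(density·A) = 0.655/(10600×2.2966e-06) = 26.91 m
R = ρL/A = (1.68×10^-8)(26.91)/(2.2966e-06) = 0.197 Ω

0.197 Ω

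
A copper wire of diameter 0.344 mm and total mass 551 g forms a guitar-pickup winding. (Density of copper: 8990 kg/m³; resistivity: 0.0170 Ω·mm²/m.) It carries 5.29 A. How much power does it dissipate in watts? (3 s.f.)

ρ = 0.0170 Ω·mm²/m = 1.70×10^-8 Ω·m
A = π(d/2)² = π(1.7200e-04 m)² = 9.2941e-08 m²
L = m/(density·A) = 0.551/(8990×9.2941e-08) = 659.5 m
R = ρL/A = (1.70×10^-8)(659.5)/(9.2941e-08) = 120.6 Ω
P = I²R = (5.29)² × 120.6 = 3380 W

3380 W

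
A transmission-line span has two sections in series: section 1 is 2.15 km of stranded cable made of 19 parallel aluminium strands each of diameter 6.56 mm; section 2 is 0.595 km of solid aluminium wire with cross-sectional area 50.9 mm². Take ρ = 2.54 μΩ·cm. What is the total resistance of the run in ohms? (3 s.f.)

0.382 Ω

ρ = 2.54 μΩ·cm = 2.54×10^-8 Ω·m
Section 1: A_strand = π(3.2800e-03)² = 3.380e-05 m²; R₁ = ρL/(N·A_s) = (2.54×10^-8)(2150)/(19×3.380e-05) = 0.08504 Ω
Section 2: A = 50.9 mm² = 5.090e-05 m²
R₂ = (2.54×10^-8)(595)/(5.090e-05) = 0.2969 Ω
R = R₁ + R₂ = 0.382 Ω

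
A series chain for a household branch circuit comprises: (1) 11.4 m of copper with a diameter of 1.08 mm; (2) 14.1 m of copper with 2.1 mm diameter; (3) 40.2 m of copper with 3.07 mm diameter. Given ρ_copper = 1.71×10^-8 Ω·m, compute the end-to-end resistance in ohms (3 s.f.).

Seg 1: A = π(d/2)² = π(5.4000e-04 m)² = 9.161e-07 m²
R_1 = (1.71×10^-8)(11.4)/(9.161e-07) = 0.2128 Ω
Seg 2: A = π(d/2)² = π(1.0500e-03 m)² = 3.464e-06 m²
R_2 = (1.71×10^-8)(14.1)/(3.464e-06) = 0.06961 Ω
Seg 3: A = π(d/2)² = π(1.5350e-03 m)² = 7.402e-06 m²
R_3 = (1.71×10^-8)(40.2)/(7.402e-06) = 0.09287 Ω
R_total = R_1 + R_2 + R_3 = 0.375 Ω

0.375 Ω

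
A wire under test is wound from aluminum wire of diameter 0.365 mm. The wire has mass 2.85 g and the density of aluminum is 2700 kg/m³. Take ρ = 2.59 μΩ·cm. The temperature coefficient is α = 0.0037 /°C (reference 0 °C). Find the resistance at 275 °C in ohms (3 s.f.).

ρ = 2.59 μΩ·cm = 2.59×10^-8 Ω·m
A = π(d/2)² = π(1.8250e-04 m)² = 1.0463e-07 m²
L = m/(density·A) = 0.00285/(2700×1.0463e-07) = 10.09 m
R = ρL/A = (2.59×10^-8)(10.09)/(1.0463e-07) = 2.497 Ω
R(275 °C) = 2.497 × (1 + 0.0037×275) = 5.04 Ω

5.04 Ω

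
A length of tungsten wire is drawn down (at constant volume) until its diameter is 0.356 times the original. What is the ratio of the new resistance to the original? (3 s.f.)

62.3

Volume constant ⇒ L' = L/r² with r = 0.356. R' = ρL'/A' = ρ(L/r²)/(πr²d₀²/4) = R/r⁴.
Factor = 62.3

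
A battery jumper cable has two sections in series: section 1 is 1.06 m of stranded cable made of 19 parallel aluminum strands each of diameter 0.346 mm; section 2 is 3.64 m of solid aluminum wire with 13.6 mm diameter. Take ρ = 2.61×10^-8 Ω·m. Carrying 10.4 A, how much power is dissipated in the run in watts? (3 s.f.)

Section 1: A_strand = π(1.7300e-04)² = 9.402e-08 m²; R₁ = ρL/(N·A_s) = (2.61×10^-8)(1.06)/(19×9.402e-08) = 0.01549 Ω
Section 2: A = π(d/2)² = π(6.8000e-03 m)² = 1.453e-04 m²
R₂ = (2.61×10^-8)(3.64)/(1.453e-04) = 6.540×10^-4 Ω
R = R₁ + R₂ = 0.01614 Ω
P = I²R = (10.4)² × 0.01614 = 1.75 W

1.75 W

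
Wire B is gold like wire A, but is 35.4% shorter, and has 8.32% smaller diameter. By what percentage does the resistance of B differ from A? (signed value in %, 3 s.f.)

-23.1%

R ∝ L/d², so R_B/R_A = (1 − 35.4/100) × (1 − 8.32/100)⁻²
= 0.646 × 1.19 = 0.7686
(R_B − R_A)/R_A = 0.7686 − 1 = -23.1%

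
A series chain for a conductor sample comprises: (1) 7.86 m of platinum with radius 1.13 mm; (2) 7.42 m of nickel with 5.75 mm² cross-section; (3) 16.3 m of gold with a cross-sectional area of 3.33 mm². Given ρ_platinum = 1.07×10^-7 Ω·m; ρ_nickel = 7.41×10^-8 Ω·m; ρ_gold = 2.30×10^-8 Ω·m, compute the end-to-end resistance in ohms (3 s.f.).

Seg 1: A = πr² = π(1.1300e-03 m)² = 4.011e-06 m²
R_1 = (1.07×10^-7)(7.86)/(4.011e-06) = 0.2097 Ω
Seg 2: A = 5.75 mm² = 5.750e-06 m²
R_2 = (7.41×10^-8)(7.42)/(5.750e-06) = 0.09562 Ω
Seg 3: A = 3.33 mm² = 3.330e-06 m²
R_3 = (2.30×10^-8)(16.3)/(3.330e-06) = 0.1126 Ω
R_total = R_1 + R_2 + R_3 = 0.418 Ω

0.418 Ω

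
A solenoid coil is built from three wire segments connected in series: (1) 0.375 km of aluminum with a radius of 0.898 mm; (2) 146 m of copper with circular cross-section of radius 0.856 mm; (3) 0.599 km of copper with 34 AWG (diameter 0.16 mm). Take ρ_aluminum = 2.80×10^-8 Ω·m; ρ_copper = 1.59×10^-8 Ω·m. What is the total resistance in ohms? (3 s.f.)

479 Ω

Seg 1: A = πr² = π(8.9800e-04 m)² = 2.533e-06 m²
R_1 = (2.80×10^-8)(375)/(2.533e-06) = 4.145 Ω
Seg 2: A = πr² = π(8.5600e-04 m)² = 2.302e-06 m²
R_2 = (1.59×10^-8)(146)/(2.302e-06) = 1.008 Ω
Seg 3: A = π(0.16/2 mm)² = π(8.0000e-05 m)² = 2.011e-08 m²
R_3 = (1.59×10^-8)(599)/(2.011e-08) = 473.7 Ω
R_total = R_1 + R_2 + R_3 = 479 Ω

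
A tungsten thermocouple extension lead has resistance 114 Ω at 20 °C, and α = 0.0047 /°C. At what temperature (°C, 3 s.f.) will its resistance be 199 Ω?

R = R₀(1 + α(T − T₀)) ⇒ T = T₀ + (R/R₀ − 1)/α
T = 20 + (199/114 − 1)/0.0047 = 20 + (0.7456)/0.0047 = 179 °C

179 °C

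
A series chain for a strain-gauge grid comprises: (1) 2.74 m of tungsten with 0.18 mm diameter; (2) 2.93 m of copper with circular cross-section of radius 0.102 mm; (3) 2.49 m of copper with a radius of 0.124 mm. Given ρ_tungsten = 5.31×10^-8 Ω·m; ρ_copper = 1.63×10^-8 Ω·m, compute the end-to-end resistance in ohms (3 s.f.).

Seg 1: A = π(d/2)² = π(9.0000e-05 m)² = 2.545e-08 m²
R_1 = (5.31×10^-8)(2.74)/(2.545e-08) = 5.718 Ω
Seg 2: A = πr² = π(1.0200e-04 m)² = 3.269e-08 m²
R_2 = (1.63×10^-8)(2.93)/(3.269e-08) = 1.461 Ω
Seg 3: A = πr² = π(1.2400e-04 m)² = 4.831e-08 m²
R_3 = (1.63×10^-8)(2.49)/(4.831e-08) = 0.8402 Ω
R_total = R_1 + R_2 + R_3 = 8.02 Ω

8.02 Ω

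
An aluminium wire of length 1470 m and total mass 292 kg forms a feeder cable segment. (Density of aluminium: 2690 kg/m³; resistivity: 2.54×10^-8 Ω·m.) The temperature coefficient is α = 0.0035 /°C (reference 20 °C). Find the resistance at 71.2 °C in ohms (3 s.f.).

A = m/(density·L) = 292/(2690×1470) = 7.3844e-05 m²
R = ρL/A = (2.54×10^-8)(1470)/(7.3844e-05) = 0.5056 Ω
R(71.2 °C) = 0.5056 × (1 + 0.0035×51.2) = 0.596 Ω

0.596 Ω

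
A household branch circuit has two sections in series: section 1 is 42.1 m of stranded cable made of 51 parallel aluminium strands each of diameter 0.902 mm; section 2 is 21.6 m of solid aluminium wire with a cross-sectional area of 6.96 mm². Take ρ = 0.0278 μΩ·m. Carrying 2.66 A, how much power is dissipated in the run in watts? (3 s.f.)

ρ = 0.0278 μΩ·m = 2.78×10^-8 Ω·m
Section 1: A_strand = π(4.5100e-04)² = 6.390e-07 m²; R₁ = ρL/(N·A_s) = (2.78×10^-8)(42.1)/(51×6.390e-07) = 0.03591 Ω
Section 2: A = 6.96 mm² = 6.960e-06 m²
R₂ = (2.78×10^-8)(21.6)/(6.960e-06) = 0.08628 Ω
R = R₁ + R₂ = 0.1222 Ω
P = I²R = (2.66)² × 0.1222 = 0.865 W

0.865 W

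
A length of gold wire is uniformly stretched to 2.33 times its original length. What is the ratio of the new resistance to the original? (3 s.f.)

Volume constant ⇒ A' = A/k with k = 2.33. R' = ρ(kL)/(A/k) = k²R.
Factor = 5.43

5.43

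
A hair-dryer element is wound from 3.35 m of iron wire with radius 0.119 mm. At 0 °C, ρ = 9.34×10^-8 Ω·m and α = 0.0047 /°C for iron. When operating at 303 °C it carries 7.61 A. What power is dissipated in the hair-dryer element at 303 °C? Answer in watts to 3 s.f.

987 W

A = πr² = π(1.1900e-04 m)² = 4.449e-08 m²
R₍0₎ = ρL/A = (9.34×10^-8)(3.35)/(4.449e-08) = 7.033 Ω
R₍303₎ = R₍0₎(1 + αΔT) = 7.033 × (1 + 0.0047×303) = 17.05 Ω
P = I²R = (7.61)² × 17.05 = 987 W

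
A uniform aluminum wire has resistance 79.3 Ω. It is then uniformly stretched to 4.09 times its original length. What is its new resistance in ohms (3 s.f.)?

1330 Ω

Volume constant ⇒ A' = A/k with k = 4.09. R' = ρ(kL)/(A/k) = k²R.
R' = 16.73 × 79.3 = 1330 Ω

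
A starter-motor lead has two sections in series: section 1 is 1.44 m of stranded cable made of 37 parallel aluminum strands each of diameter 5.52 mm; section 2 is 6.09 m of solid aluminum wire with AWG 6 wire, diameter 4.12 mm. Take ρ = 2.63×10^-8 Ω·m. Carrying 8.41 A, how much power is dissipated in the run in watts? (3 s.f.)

Section 1: A_strand = π(2.7600e-03)² = 2.393e-05 m²; R₁ = ρL/(N·A_s) = (2.63×10^-8)(1.44)/(37×2.393e-05) = 4.277×10^-5 Ω
Section 2: A = π(4.12/2 mm)² = π(2.0600e-03 m)² = 1.333e-05 m²
R₂ = (2.63×10^-8)(6.09)/(1.333e-05) = 0.01201 Ω
R = R₁ + R₂ = 0.01206 Ω
P = I²R = (8.41)² × 0.01206 = 0.853 W

0.853 W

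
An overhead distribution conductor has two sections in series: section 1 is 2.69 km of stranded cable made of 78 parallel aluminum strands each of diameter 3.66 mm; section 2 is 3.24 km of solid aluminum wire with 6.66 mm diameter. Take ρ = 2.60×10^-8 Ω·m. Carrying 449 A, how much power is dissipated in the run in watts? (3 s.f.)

Section 1: A_strand = π(1.8300e-03)² = 1.052e-05 m²; R₁ = ρL/(N·A_s) = (2.60×10^-8)(2690)/(78×1.052e-05) = 0.08523 Ω
Section 2: A = π(d/2)² = π(3.3300e-03 m)² = 3.484e-05 m²
R₂ = (2.60×10^-8)(3240)/(3.484e-05) = 2.418 Ω
R = R₁ + R₂ = 2.503 Ω
P = I²R = (449)² × 2.503 = 5.05×10^5 W

5.05×10^5 W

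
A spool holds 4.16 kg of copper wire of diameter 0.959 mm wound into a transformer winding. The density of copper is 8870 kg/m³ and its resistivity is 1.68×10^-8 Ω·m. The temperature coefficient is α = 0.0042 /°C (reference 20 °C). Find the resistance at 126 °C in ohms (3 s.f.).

A = π(d/2)² = π(4.7950e-04 m)² = 7.2232e-07 m²
L = m/(density·A) = 4.16/(8870×7.2232e-07) = 649.3 m
R = ρL/A = (1.68×10^-8)(649.3)/(7.2232e-07) = 15.1 Ω
R(126 °C) = 15.1 × (1 + 0.0042×106) = 21.8 Ω

21.8 Ω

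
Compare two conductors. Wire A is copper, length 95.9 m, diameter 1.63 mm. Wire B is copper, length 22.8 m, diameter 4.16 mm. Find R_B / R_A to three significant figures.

R ∝ ρL/d², so R_B/R_A = (L_B/L_A) × (d_A/d_B)²
= (22.8/95.9) × (1.63/4.16)² = 0.0365

0.0365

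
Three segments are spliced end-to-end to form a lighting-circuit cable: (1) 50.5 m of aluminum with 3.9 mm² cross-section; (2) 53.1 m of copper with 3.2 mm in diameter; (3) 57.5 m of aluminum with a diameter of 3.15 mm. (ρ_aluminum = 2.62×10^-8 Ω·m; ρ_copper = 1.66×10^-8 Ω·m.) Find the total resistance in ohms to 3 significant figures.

0.642 Ω

Seg 1: A = 3.9 mm² = 3.900e-06 m²
R_1 = (2.62×10^-8)(50.5)/(3.900e-06) = 0.3393 Ω
Seg 2: A = π(d/2)² = π(1.6000e-03 m)² = 8.042e-06 m²
R_2 = (1.66×10^-8)(53.1)/(8.042e-06) = 0.1096 Ω
Seg 3: A = π(d/2)² = π(1.5750e-03 m)² = 7.793e-06 m²
R_3 = (2.62×10^-8)(57.5)/(7.793e-06) = 0.1933 Ω
R_total = R_1 + R_2 + R_3 = 0.642 Ω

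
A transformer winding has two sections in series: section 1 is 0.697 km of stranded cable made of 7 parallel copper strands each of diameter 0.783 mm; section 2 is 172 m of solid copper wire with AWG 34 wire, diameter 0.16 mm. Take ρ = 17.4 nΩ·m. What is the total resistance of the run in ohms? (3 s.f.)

ρ = 17.4 nΩ·m = 1.74×10^-8 Ω·m
Section 1: A_strand = π(3.9150e-04)² = 4.815e-07 m²; R₁ = ρL/(N·A_s) = (1.74×10^-8)(697)/(7×4.815e-07) = 3.598 Ω
Section 2: A = π(0.16/2 mm)² = π(8.0000e-05 m)² = 2.011e-08 m²
R₂ = (1.74×10^-8)(172)/(2.011e-08) = 148.8 Ω
R = R₁ + R₂ = 152 Ω

152 Ω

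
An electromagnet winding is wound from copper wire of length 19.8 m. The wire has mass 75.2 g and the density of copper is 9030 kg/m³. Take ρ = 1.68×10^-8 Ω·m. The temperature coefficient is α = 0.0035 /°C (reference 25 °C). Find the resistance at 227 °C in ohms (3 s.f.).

A = m/(density·L) = 0.0752/(9030×19.8) = 4.2060e-07 m²
R = ρL/A = (1.68×10^-8)(19.8)/(4.2060e-07) = 0.7909 Ω
R(227 °C) = 0.7909 × (1 + 0.0035×202) = 1.35 Ω

1.35 Ω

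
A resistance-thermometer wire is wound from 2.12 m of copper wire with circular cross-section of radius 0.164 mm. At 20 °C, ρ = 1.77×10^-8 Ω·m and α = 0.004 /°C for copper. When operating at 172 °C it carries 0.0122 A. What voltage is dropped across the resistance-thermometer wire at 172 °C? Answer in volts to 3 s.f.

A = πr² = π(1.6400e-04 m)² = 8.450e-08 m²
R₍20₎ = ρL/A = (1.77×10^-8)(2.12)/(8.450e-08) = 0.4441 Ω
R₍172₎ = R₍20₎(1 + αΔT) = 0.4441 × (1 + 0.004×152) = 0.7141 Ω
V = IR = 0.0122 × 0.7141 = 0.00871 V

0.00871 V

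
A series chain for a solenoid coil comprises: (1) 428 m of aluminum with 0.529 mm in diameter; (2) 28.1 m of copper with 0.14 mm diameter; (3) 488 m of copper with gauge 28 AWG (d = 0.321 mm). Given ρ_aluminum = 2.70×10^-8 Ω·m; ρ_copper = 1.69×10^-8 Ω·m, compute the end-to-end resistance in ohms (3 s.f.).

185 Ω

Seg 1: A = π(d/2)² = π(2.6450e-04 m)² = 2.198e-07 m²
R_1 = (2.70×10^-8)(428)/(2.198e-07) = 52.58 Ω
Seg 2: A = π(d/2)² = π(7.0000e-05 m)² = 1.539e-08 m²
R_2 = (1.69×10^-8)(28.1)/(1.539e-08) = 30.85 Ω
Seg 3: A = π(0.321/2 mm)² = π(1.6050e-04 m)² = 8.093e-08 m²
R_3 = (1.69×10^-8)(488)/(8.093e-08) = 101.9 Ω
R_total = R_1 + R_2 + R_3 = 185 Ω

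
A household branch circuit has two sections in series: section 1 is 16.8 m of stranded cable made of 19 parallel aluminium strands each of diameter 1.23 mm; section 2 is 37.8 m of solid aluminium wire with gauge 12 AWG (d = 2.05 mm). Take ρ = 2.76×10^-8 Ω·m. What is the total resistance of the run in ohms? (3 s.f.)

Section 1: A_strand = π(6.1500e-04)² = 1.188e-06 m²; R₁ = ρL/(N·A_s) = (2.76×10^-8)(16.8)/(19×1.188e-06) = 0.02054 Ω
Section 2: A = π(2.05/2 mm)² = π(1.0250e-03 m)² = 3.301e-06 m²
R₂ = (2.76×10^-8)(37.8)/(3.301e-06) = 0.3161 Ω
R = R₁ + R₂ = 0.337 Ω

0.337 Ω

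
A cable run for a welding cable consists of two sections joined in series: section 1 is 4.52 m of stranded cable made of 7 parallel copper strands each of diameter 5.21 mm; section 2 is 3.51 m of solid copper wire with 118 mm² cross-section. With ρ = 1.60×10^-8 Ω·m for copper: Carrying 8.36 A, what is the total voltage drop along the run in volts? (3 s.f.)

Section 1: A_strand = π(2.6050e-03)² = 2.132e-05 m²; R₁ = ρL/(N·A_s) = (1.60×10^-8)(4.52)/(7×2.132e-05) = 4.846×10^-4 Ω
Section 2: A = 118 mm² = 1.180e-04 m²
R₂ = (1.60×10^-8)(3.51)/(1.180e-04) = 4.759×10^-4 Ω
R = R₁ + R₂ = 9.605×10^-4 Ω
V = IR = 8.36 × 9.605×10^-4 = 0.00803 V

0.00803 V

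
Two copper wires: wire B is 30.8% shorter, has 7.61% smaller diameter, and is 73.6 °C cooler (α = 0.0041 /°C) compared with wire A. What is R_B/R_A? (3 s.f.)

R ∝ ρL/d² with ρ ∝ (1+αΔT), so R_B/R_A = (1 − 30.8/100) × (1 − 7.61/100)⁻² × (1 − 0.0041×73.6)
= 0.692 × 1.171 × 0.6982 = 0.566

0.566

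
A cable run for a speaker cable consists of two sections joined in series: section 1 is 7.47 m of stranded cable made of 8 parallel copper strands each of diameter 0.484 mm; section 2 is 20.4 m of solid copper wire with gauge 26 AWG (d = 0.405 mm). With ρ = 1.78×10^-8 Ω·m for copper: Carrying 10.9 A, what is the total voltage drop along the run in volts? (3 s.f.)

Section 1: A_strand = π(2.4200e-04)² = 1.840e-07 m²; R₁ = ρL/(N·A_s) = (1.78×10^-8)(7.47)/(8×1.840e-07) = 0.09034 Ω
Section 2: A = π(0.405/2 mm)² = π(2.0250e-04 m)² = 1.288e-07 m²
R₂ = (1.78×10^-8)(20.4)/(1.288e-07) = 2.819 Ω
R = R₁ + R₂ = 2.909 Ω
V = IR = 10.9 × 2.909 = 31.7 V

31.7 V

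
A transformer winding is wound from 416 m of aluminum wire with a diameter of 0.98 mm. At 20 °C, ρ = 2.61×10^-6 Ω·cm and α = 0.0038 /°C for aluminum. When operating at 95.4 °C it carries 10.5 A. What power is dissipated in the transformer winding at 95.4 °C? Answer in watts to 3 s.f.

2040 W

ρ = 2.61×10^-6 Ω·cm = 2.61×10^-8 Ω·m
A = π(d/2)² = π(4.9000e-04 m)² = 7.543e-07 m²
R₍20₎ = ρL/A = (2.61×10^-8)(416)/(7.543e-07) = 14.39 Ω
R₍95.4₎ = R₍20₎(1 + αΔT) = 14.39 × (1 + 0.0038×75.4) = 18.52 Ω
P = I²R = (10.5)² × 18.52 = 2040 W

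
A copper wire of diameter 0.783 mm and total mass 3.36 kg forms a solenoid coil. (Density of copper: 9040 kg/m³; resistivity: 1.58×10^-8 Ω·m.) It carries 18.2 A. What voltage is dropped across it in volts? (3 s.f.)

A = π(d/2)² = π(3.9150e-04 m)² = 4.8152e-07 m²
L = m/(density·A) = 3.36/(9040×4.8152e-07) = 771.9 m
R = ρL/A = (1.58×10^-8)(771.9)/(4.8152e-07) = 25.33 Ω
V = IR = 18.2 × 25.33 = 461 V

461 V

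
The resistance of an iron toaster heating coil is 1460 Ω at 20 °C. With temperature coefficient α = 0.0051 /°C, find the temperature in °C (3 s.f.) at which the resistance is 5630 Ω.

R = R₀(1 + α(T − T₀)) ⇒ T = T₀ + (R/R₀ − 1)/α
T = 20 + (5630/1460 − 1)/0.0051 = 20 + (2.856)/0.0051 = 580 °C

580 °C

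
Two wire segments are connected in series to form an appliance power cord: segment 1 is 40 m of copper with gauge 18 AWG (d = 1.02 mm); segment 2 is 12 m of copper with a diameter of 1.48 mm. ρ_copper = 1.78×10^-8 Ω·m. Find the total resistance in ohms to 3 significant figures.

Segment 1: A = π(1.02/2 mm)² = π(5.1000e-04 m)² = 8.171e-07 m²
R₁ = ρL/A = (1.78×10^-8)(40)/(8.171e-07) = 0.8713 Ω
Segment 2: A = π(d/2)² = π(7.4000e-04 m)² = 1.720e-06 m²
R₂ = (1.78×10^-8)(12)/(1.720e-06) = 0.1242 Ω
R = R₁ + R₂ = 0.996 Ω

0.996 Ω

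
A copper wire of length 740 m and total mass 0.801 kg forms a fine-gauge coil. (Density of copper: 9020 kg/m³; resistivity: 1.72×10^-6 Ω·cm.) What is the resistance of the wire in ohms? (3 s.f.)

ρ = 1.72×10^-6 Ω·cm = 1.72×10^-8 Ω·m
A = m/(density·L) = 0.801/(9020×740) = 1.2000e-07 m²
R = ρL/A = (1.72×10^-8)(740)/(1.2000e-07) = 106 Ω

106 Ω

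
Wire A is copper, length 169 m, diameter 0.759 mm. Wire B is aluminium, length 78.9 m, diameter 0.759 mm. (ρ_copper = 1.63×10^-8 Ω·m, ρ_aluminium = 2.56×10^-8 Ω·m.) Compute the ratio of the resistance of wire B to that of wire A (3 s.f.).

R ∝ ρL/d², so R_B/R_A = (ρ_B/ρ_A) × (L_B/L_A)
= (2.56×10^-8/1.63×10^-8) × (78.9/169) = 0.733

0.733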